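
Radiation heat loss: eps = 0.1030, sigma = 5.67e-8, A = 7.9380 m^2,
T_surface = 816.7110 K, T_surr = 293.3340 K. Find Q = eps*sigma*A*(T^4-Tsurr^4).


T^4 = 4.4491e+11
Tsurr^4 = 7.4037e+09
Q = 0.1030 * 5.67e-8 * 7.9380 * 4.3751e+11 = 20282.2977 W

20282.2977 W


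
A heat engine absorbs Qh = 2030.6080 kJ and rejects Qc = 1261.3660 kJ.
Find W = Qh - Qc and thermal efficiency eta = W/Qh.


W = 2030.6080 - 1261.3660 = 769.2420 kJ
eta = 769.2420 / 2030.6080 = 0.3788 = 37.8823%

W = 769.2420 kJ, eta = 37.8823%


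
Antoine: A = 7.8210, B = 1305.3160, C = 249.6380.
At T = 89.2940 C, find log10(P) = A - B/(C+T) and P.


C+T = 338.9320
B/(C+T) = 3.8513
log10(P) = 7.8210 - 3.8513 = 3.9697
P = 10^3.9697 = 9326.9103 mmHg

9326.9103 mmHg


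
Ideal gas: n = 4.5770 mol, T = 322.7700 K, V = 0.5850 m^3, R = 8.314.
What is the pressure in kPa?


P = nRT/V = 4.5770 * 8.314 * 322.7700 / 0.5850
= 12282.4243 / 0.5850 = 20995.5970 Pa = 20.9956 kPa

20.9956 kPa


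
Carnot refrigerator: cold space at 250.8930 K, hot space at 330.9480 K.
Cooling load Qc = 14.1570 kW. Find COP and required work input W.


COP = 250.8930 / 80.0550 = 3.1340
W = 14.1570 / 3.1340 = 4.5172 kW

COP = 3.1340, W = 4.5172 kW


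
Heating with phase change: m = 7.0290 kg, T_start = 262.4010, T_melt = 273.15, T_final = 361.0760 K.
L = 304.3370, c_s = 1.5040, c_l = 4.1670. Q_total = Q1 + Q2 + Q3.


Q1 (sensible, solid) = 7.0290 * 1.5040 * 10.7490 = 113.6343 kJ
Q2 (latent) = 7.0290 * 304.3370 = 2139.1848 kJ
Q3 (sensible, liquid) = 7.0290 * 4.1670 * 87.9260 = 2575.3387 kJ
Q_total = 4828.1578 kJ

4828.1578 kJ


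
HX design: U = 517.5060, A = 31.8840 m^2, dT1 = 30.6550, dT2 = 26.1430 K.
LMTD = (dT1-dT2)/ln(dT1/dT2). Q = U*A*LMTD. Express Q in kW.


LMTD = 28.3392 K
Q = 517.5060 * 31.8840 * 28.3392 = 467600.7227 W = 467.6007 kW

467.6007 kW


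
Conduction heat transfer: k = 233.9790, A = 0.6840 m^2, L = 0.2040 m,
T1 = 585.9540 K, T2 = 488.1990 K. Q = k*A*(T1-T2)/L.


dT = 97.7550 K
Q = 233.9790 * 0.6840 * 97.7550 / 0.2040 = 76690.5398 W

76690.5398 W


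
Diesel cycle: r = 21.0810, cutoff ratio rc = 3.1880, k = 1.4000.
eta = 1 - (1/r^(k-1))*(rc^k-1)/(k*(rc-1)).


r^(k-1) = 3.3850
rc^k = 5.0690
eta = 0.6076 = 60.7572%

60.7572%


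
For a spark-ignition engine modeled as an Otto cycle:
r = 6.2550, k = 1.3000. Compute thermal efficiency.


r^(k-1) = 1.7333
eta = 1 - 1/1.7333 = 0.4231 = 42.3058%

42.3058%


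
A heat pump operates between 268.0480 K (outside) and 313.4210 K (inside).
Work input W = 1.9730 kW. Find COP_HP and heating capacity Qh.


COP = 313.4210 / 45.3730 = 6.9077
Qh = 6.9077 * 1.9730 = 13.6288 kW

COP = 6.9077, Qh = 13.6288 kW


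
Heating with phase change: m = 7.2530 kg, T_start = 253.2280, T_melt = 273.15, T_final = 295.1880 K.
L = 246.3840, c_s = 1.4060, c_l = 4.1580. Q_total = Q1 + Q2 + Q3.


Q1 (sensible, solid) = 7.2530 * 1.4060 * 19.9220 = 203.1589 kJ
Q2 (latent) = 7.2530 * 246.3840 = 1787.0232 kJ
Q3 (sensible, liquid) = 7.2530 * 4.1580 * 22.0380 = 664.6214 kJ
Q_total = 2654.8035 kJ

2654.8035 kJ


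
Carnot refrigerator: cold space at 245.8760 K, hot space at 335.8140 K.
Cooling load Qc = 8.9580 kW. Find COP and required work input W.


COP = 245.8760 / 89.9380 = 2.7338
W = 8.9580 / 2.7338 = 3.2767 kW

COP = 2.7338, W = 3.2767 kW


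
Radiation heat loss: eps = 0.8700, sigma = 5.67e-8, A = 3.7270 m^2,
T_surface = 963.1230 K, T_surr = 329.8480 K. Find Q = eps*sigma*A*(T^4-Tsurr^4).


T^4 = 8.6045e+11
Tsurr^4 = 1.1837e+10
Q = 0.8700 * 5.67e-8 * 3.7270 * 8.4862e+11 = 156017.2396 W

156017.2396 W


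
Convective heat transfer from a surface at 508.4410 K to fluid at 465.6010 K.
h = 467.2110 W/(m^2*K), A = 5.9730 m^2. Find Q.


dT = 42.8400 K
Q = 467.2110 * 5.9730 * 42.8400 = 119551.5018 W

119551.5018 W


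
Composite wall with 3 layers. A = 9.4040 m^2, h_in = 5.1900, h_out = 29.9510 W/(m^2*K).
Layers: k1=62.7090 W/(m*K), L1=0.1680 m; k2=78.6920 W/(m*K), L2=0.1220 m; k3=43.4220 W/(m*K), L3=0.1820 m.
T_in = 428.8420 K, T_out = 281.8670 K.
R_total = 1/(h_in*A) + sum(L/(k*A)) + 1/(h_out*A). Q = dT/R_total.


R_conv_in = 1/(5.1900*9.4040) = 0.0205
R_1 = 0.1680/(62.7090*9.4040) = 0.0003
R_2 = 0.1220/(78.6920*9.4040) = 0.0002
R_3 = 0.1820/(43.4220*9.4040) = 0.0004
R_conv_out = 1/(29.9510*9.4040) = 0.0036
R_total = 0.0249 K/W
Q = 146.9750 / 0.0249 = 5894.3713 W

R_total = 0.0249 K/W, Q = 5894.3713 W


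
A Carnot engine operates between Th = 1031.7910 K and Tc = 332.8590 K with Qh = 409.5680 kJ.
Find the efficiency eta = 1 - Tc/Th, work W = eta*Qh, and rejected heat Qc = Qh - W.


eta = 1 - 332.8590/1031.7910 = 0.6774
W = 0.6774 * 409.5680 = 277.4401 kJ
Qc = 409.5680 - 277.4401 = 132.1279 kJ

eta = 67.7397%, W = 277.4401 kJ, Qc = 132.1279 kJ


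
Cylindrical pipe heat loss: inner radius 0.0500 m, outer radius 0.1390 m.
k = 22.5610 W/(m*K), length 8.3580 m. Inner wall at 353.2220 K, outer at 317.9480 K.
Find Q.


dT = 35.2740 K
ln(ro/ri) = 1.0225
Q = 2*pi*22.5610*8.3580*35.2740 / 1.0225 = 40874.5343 W

40874.5343 W


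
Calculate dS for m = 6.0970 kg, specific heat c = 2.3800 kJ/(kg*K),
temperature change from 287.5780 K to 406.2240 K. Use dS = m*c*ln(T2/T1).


T2/T1 = 1.4126
ln(T2/T1) = 0.3454
dS = 6.0970 * 2.3800 * 0.3454 = 5.0122 kJ/K

5.0122 kJ/K


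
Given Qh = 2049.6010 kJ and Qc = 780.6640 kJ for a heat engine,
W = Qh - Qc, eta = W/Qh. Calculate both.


W = 2049.6010 - 780.6640 = 1268.9370 kJ
eta = 1268.9370 / 2049.6010 = 0.6191 = 61.9114%

W = 1268.9370 kJ, eta = 61.9114%


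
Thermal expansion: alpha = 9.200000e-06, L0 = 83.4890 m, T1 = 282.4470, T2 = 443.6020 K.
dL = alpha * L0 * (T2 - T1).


dT = 161.1550 K
dL = 9.200000e-06 * 83.4890 * 161.1550 = 0.123783 m
L_final = 83.612783 m

dL = 0.123783 m


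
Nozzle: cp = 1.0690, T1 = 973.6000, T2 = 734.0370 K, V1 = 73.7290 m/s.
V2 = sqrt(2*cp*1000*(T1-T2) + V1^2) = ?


dT = 239.5630 K
2*cp*1000*dT = 512185.6940
V1^2 = 5435.9654
V2 = sqrt(517621.6594) = 719.4593 m/s

719.4593 m/s


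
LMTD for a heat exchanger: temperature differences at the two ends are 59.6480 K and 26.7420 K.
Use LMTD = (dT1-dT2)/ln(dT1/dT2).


dT1/dT2 = 2.2305
ln(dT1/dT2) = 0.8022
LMTD = 32.9060 / 0.8022 = 41.0184 K

41.0184 K


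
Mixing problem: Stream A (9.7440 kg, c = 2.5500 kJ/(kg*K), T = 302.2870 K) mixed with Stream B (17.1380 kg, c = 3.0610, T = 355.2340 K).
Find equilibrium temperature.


num = 26146.3544
den = 77.3066
Tf = 338.2163 K

338.2163 K


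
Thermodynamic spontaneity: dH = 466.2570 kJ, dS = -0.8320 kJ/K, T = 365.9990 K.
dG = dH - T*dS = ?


T*dS = 365.9990 * -0.8320 = -304.5112 kJ
dG = 466.2570 + 304.5112 = 770.7682 kJ (non-spontaneous)

dG = 770.7682 kJ, non-spontaneous


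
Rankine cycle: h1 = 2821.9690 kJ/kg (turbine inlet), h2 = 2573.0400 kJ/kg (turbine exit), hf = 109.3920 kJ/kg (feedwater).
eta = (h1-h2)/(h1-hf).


W = 248.9290 kJ/kg
Q_in = 2712.5770 kJ/kg
eta = 0.0918 = 9.1768%

eta = 9.1768%


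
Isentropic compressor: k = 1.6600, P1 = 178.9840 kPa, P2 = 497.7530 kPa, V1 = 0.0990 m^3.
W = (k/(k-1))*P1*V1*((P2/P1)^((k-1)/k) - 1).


(k-1)/k = 0.3976
(P2/P1)^exp = 1.5018
W = 2.5152 * 178.9840 * 0.0990 * (1.5018 - 1) = 22.3633 kJ

22.3633 kJ


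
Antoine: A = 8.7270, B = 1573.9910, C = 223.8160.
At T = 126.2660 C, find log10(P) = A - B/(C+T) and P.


C+T = 350.0820
B/(C+T) = 4.4961
log10(P) = 8.7270 - 4.4961 = 4.2309
P = 10^4.2309 = 17019.0855 mmHg

17019.0855 mmHg


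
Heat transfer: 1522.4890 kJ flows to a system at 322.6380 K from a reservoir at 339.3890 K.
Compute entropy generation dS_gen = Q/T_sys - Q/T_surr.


dS_sys = 1522.4890/322.6380 = 4.7189 kJ/K
dS_surr = -1522.4890/339.3890 = -4.4860 kJ/K
dS_gen = 4.7189 - 4.4860 = 0.2329 kJ/K (irreversible)

dS_gen = 0.2329 kJ/K, irreversible


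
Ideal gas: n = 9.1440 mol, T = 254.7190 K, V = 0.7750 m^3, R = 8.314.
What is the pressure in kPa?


P = nRT/V = 9.1440 * 8.314 * 254.7190 / 0.7750
= 19364.5576 / 0.7750 = 24986.5259 Pa = 24.9865 kPa

24.9865 kPa


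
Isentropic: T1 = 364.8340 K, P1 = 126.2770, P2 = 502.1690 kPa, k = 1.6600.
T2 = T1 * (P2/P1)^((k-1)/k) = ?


(k-1)/k = 0.3976
(P2/P1)^exp = 1.7313
T2 = 364.8340 * 1.7313 = 631.6273 K

631.6273 K


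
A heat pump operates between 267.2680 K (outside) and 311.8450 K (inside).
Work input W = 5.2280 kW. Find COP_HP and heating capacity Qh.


COP = 311.8450 / 44.5770 = 6.9956
Qh = 6.9956 * 5.2280 = 36.5732 kW

COP = 6.9956, Qh = 36.5732 kW


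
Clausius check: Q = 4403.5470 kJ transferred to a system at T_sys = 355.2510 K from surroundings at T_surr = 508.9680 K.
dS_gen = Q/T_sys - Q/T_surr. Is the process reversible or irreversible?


dS_sys = 4403.5470/355.2510 = 12.3956 kJ/K
dS_surr = -4403.5470/508.9680 = -8.6519 kJ/K
dS_gen = 12.3956 - 8.6519 = 3.7437 kJ/K (irreversible)

dS_gen = 3.7437 kJ/K, irreversible


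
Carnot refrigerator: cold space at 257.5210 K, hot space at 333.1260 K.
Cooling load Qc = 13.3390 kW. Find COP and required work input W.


COP = 257.5210 / 75.6050 = 3.4061
W = 13.3390 / 3.4061 = 3.9162 kW

COP = 3.4061, W = 3.9162 kW


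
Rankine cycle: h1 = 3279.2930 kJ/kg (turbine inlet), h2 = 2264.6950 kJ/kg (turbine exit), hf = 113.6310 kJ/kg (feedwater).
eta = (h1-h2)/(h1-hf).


W = 1014.5980 kJ/kg
Q_in = 3165.6620 kJ/kg
eta = 0.3205 = 32.0501%

eta = 32.0501%


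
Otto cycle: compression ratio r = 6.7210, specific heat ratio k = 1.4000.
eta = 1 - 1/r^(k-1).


r^(k-1) = 2.1428
eta = 1 - 1/2.1428 = 0.5333 = 53.3312%

53.3312%


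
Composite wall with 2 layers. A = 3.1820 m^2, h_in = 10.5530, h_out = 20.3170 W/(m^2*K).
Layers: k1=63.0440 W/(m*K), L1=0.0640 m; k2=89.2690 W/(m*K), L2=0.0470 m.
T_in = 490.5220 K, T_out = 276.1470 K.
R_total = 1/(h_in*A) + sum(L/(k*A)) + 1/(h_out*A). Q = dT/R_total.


R_conv_in = 1/(10.5530*3.1820) = 0.0298
R_1 = 0.0640/(63.0440*3.1820) = 0.0003
R_2 = 0.0470/(89.2690*3.1820) = 0.0002
R_conv_out = 1/(20.3170*3.1820) = 0.0155
R_total = 0.0457 K/W
Q = 214.3750 / 0.0457 = 4687.5694 W

R_total = 0.0457 K/W, Q = 4687.5694 W


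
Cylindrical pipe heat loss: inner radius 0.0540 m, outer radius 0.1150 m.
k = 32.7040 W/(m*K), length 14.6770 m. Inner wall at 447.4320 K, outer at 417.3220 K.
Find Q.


dT = 30.1100 K
ln(ro/ri) = 0.7559
Q = 2*pi*32.7040*14.6770*30.1100 / 0.7559 = 120125.9466 W

120125.9466 W


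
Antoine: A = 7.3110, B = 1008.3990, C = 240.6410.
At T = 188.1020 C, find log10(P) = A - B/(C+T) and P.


C+T = 428.7430
B/(C+T) = 2.3520
log10(P) = 7.3110 - 2.3520 = 4.9590
P = 10^4.9590 = 90993.5439 mmHg

90993.5439 mmHg


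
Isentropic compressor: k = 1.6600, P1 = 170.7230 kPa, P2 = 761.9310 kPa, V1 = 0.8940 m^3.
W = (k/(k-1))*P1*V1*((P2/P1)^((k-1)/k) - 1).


(k-1)/k = 0.3976
(P2/P1)^exp = 1.8125
W = 2.5152 * 170.7230 * 0.8940 * (1.8125 - 1) = 311.9109 kJ

311.9109 kJ


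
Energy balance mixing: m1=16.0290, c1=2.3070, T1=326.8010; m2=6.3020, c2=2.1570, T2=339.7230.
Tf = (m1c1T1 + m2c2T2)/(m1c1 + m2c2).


num = 16702.7379
den = 50.5723
Tf = 330.2743 K

330.2743 K


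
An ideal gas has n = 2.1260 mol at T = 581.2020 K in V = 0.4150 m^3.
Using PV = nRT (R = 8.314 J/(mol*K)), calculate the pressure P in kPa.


P = nRT/V = 2.1260 * 8.314 * 581.2020 / 0.4150
= 10273.0731 / 0.4150 = 24754.3931 Pa = 24.7544 kPa

24.7544 kPa


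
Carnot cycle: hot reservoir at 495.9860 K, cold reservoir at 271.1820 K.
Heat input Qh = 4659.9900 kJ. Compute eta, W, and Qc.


eta = 1 - 271.1820/495.9860 = 0.4532
W = 0.4532 * 4659.9900 = 2112.1249 kJ
Qc = 4659.9900 - 2112.1249 = 2547.8651 kJ

eta = 45.3247%, W = 2112.1249 kJ, Qc = 2547.8651 kJ


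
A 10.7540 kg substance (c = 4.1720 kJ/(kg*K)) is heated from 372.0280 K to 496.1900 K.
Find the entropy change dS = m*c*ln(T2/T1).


T2/T1 = 1.3337
ln(T2/T1) = 0.2880
dS = 10.7540 * 4.1720 * 0.2880 = 12.9209 kJ/K

12.9209 kJ/K


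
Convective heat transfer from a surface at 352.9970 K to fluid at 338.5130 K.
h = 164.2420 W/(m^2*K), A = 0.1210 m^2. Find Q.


dT = 14.4840 K
Q = 164.2420 * 0.1210 * 14.4840 = 287.8446 W

287.8446 W


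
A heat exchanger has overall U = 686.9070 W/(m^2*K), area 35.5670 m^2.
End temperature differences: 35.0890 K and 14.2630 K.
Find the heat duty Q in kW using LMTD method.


LMTD = 23.1344 K
Q = 686.9070 * 35.5670 * 23.1344 = 565200.9785 W = 565.2010 kW

565.2010 kW


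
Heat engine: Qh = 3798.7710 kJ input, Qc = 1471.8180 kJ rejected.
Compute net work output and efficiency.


W = 3798.7710 - 1471.8180 = 2326.9530 kJ
eta = 2326.9530 / 3798.7710 = 0.6126 = 61.2554%

W = 2326.9530 kJ, eta = 61.2554%


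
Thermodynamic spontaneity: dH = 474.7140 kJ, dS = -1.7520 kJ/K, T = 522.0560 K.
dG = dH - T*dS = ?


T*dS = 522.0560 * -1.7520 = -914.6421 kJ
dG = 474.7140 + 914.6421 = 1389.3561 kJ (non-spontaneous)

dG = 1389.3561 kJ, non-spontaneous


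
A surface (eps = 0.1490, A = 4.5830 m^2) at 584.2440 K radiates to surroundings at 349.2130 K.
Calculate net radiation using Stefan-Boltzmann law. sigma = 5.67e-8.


T^4 = 1.1651e+11
Tsurr^4 = 1.4872e+10
Q = 0.1490 * 5.67e-8 * 4.5830 * 1.0164e+11 = 3935.4310 W

3935.4310 W


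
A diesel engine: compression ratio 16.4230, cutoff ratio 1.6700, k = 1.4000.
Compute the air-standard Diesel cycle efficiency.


r^(k-1) = 3.0632
rc^k = 2.0502
eta = 0.6345 = 63.4488%

63.4488%


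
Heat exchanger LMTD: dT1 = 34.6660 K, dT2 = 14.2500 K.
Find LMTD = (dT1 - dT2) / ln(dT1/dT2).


dT1/dT2 = 2.4327
ln(dT1/dT2) = 0.8890
LMTD = 20.4160 / 0.8890 = 22.9651 K

22.9651 K


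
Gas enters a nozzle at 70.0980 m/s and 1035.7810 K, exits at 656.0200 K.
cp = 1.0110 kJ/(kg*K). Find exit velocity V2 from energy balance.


dT = 379.7610 K
2*cp*1000*dT = 767876.7420
V1^2 = 4913.7296
V2 = sqrt(772790.4716) = 879.0850 m/s

879.0850 m/s


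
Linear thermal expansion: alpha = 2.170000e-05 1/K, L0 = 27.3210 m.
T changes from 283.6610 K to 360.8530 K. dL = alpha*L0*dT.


dT = 77.1920 K
dL = 2.170000e-05 * 27.3210 * 77.1920 = 0.045764 m
L_final = 27.366764 m

dL = 0.045764 m


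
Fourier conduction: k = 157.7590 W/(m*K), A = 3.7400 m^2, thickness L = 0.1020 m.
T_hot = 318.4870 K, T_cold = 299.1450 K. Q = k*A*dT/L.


dT = 19.3420 K
Q = 157.7590 * 3.7400 * 19.3420 / 0.1020 = 111883.7345 W

111883.7345 W


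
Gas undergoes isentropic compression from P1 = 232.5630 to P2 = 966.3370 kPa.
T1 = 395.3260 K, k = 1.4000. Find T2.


(k-1)/k = 0.2857
(P2/P1)^exp = 1.5022
T2 = 395.3260 * 1.5022 = 593.8747 K

593.8747 K


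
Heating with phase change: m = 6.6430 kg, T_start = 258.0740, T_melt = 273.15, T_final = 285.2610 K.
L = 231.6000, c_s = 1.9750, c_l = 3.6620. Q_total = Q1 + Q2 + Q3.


Q1 (sensible, solid) = 6.6430 * 1.9750 * 15.0760 = 197.7960 kJ
Q2 (latent) = 6.6430 * 231.6000 = 1538.5188 kJ
Q3 (sensible, liquid) = 6.6430 * 3.6620 * 12.1110 = 294.6203 kJ
Q_total = 2030.9350 kJ

2030.9350 kJ


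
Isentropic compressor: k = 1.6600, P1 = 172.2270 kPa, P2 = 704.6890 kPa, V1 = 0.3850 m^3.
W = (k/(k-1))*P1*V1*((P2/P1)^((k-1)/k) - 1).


(k-1)/k = 0.3976
(P2/P1)^exp = 1.7510
W = 2.5152 * 172.2270 * 0.3850 * (1.7510 - 1) = 125.2452 kJ

125.2452 kJ


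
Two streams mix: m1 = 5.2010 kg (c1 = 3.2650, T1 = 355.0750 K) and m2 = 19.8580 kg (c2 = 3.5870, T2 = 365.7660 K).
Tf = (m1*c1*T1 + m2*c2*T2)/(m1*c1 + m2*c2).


num = 32083.3711
den = 88.2119
Tf = 363.7079 K

363.7079 K


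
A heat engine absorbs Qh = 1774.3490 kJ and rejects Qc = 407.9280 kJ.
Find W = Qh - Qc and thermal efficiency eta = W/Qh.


W = 1774.3490 - 407.9280 = 1366.4210 kJ
eta = 1366.4210 / 1774.3490 = 0.7701 = 77.0097%

W = 1366.4210 kJ, eta = 77.0097%


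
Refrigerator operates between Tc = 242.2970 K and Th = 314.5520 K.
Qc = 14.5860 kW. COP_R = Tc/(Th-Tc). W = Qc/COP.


COP = 242.2970 / 72.2550 = 3.3534
W = 14.5860 / 3.3534 = 4.3497 kW

COP = 3.3534, W = 4.3497 kW


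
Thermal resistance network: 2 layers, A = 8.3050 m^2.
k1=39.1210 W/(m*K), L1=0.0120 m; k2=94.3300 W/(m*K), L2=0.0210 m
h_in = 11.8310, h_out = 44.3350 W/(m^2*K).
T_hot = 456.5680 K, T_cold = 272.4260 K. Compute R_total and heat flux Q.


R_conv_in = 1/(11.8310*8.3050) = 0.0102
R_1 = 0.0120/(39.1210*8.3050) = 3.6934e-05
R_2 = 0.0210/(94.3300*8.3050) = 2.6806e-05
R_conv_out = 1/(44.3350*8.3050) = 0.0027
R_total = 0.0130 K/W
Q = 184.1420 / 0.0130 = 14211.6810 W

R_total = 0.0130 K/W, Q = 14211.6810 W


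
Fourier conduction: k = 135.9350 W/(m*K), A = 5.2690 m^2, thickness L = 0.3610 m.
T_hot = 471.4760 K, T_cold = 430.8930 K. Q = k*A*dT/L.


dT = 40.5830 K
Q = 135.9350 * 5.2690 * 40.5830 / 0.3610 = 80518.6410 W

80518.6410 W


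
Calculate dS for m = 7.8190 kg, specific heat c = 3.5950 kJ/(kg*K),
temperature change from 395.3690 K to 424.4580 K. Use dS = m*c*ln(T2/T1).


T2/T1 = 1.0736
ln(T2/T1) = 0.0710
dS = 7.8190 * 3.5950 * 0.0710 = 1.9956 kJ/K

1.9956 kJ/K


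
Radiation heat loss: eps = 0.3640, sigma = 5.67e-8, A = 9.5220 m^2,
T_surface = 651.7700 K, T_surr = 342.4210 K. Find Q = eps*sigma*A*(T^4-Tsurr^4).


T^4 = 1.8046e+11
Tsurr^4 = 1.3748e+10
Q = 0.3640 * 5.67e-8 * 9.5220 * 1.6671e+11 = 32762.3872 W

32762.3872 W


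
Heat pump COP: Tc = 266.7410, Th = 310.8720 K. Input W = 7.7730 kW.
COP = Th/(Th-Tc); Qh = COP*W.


COP = 310.8720 / 44.1310 = 7.0443
Qh = 7.0443 * 7.7730 = 54.7553 kW

COP = 7.0443, Qh = 54.7553 kW


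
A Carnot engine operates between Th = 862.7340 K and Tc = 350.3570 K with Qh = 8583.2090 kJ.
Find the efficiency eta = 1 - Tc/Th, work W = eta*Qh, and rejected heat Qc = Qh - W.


eta = 1 - 350.3570/862.7340 = 0.5939
W = 0.5939 * 8583.2090 = 5097.5606 kJ
Qc = 8583.2090 - 5097.5606 = 3485.6484 kJ

eta = 59.3899%, W = 5097.5606 kJ, Qc = 3485.6484 kJ


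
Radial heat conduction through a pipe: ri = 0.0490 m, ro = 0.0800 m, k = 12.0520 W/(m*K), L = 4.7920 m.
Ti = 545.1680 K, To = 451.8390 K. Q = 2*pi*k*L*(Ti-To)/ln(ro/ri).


dT = 93.3290 K
ln(ro/ri) = 0.4902
Q = 2*pi*12.0520*4.7920*93.3290 / 0.4902 = 69086.5479 W

69086.5479 W


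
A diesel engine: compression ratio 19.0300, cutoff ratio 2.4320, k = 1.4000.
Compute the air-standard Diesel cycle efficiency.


r^(k-1) = 3.2492
rc^k = 3.4702
eta = 0.6208 = 62.0792%

62.0792%


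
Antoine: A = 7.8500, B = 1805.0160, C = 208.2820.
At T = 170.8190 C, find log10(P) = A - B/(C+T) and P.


C+T = 379.1010
B/(C+T) = 4.7613
log10(P) = 7.8500 - 4.7613 = 3.0887
P = 10^3.0887 = 1226.5737 mmHg

1226.5737 mmHg


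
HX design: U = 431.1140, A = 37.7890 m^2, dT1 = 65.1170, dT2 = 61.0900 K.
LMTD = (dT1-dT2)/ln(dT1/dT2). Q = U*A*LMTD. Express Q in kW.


LMTD = 63.0821 K
Q = 431.1140 * 37.7890 * 63.0821 = 1027693.2913 W = 1027.6933 kW

1027.6933 kW


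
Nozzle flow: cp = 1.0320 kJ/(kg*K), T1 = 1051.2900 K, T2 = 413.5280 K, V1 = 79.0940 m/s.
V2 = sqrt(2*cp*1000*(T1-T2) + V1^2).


dT = 637.7620 K
2*cp*1000*dT = 1316340.7680
V1^2 = 6255.8608
V2 = sqrt(1322596.6288) = 1150.0420 m/s

1150.0420 m/s


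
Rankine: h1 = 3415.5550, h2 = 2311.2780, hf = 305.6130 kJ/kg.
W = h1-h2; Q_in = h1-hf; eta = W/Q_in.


W = 1104.2770 kJ/kg
Q_in = 3109.9420 kJ/kg
eta = 0.3551 = 35.5080%

eta = 35.5080%


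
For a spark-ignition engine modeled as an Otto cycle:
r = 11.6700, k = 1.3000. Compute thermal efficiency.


r^(k-1) = 2.0899
eta = 1 - 1/2.0899 = 0.5215 = 52.1504%

52.1504%


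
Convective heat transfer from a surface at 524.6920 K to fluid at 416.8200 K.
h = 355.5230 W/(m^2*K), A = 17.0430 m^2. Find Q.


dT = 107.8720 K
Q = 355.5230 * 17.0430 * 107.8720 = 653615.7020 W

653615.7020 W


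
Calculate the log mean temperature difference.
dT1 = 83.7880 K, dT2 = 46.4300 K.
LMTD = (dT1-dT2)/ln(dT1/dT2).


dT1/dT2 = 1.8046
ln(dT1/dT2) = 0.5903
LMTD = 37.3580 / 0.5903 = 63.2817 K

63.2817 K


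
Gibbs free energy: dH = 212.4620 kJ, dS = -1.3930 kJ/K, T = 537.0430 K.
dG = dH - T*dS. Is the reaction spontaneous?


T*dS = 537.0430 * -1.3930 = -748.1009 kJ
dG = 212.4620 + 748.1009 = 960.5629 kJ (non-spontaneous)

dG = 960.5629 kJ, non-spontaneous


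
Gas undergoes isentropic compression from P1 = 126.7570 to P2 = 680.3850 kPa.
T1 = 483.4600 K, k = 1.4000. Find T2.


(k-1)/k = 0.2857
(P2/P1)^exp = 1.6163
T2 = 483.4600 * 1.6163 = 781.3937 K

781.3937 K


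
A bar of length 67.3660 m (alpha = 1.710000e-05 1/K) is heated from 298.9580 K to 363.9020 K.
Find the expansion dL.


dT = 64.9440 K
dL = 1.710000e-05 * 67.3660 * 64.9440 = 0.074813 m
L_final = 67.440813 m

dL = 0.074813 m


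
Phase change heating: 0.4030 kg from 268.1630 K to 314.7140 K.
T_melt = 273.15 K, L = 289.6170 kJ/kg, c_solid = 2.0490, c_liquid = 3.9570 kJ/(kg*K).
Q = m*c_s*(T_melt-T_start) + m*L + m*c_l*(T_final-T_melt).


Q1 (sensible, solid) = 0.4030 * 2.0490 * 4.9870 = 4.1180 kJ
Q2 (latent) = 0.4030 * 289.6170 = 116.7157 kJ
Q3 (sensible, liquid) = 0.4030 * 3.9570 * 41.5640 = 66.2809 kJ
Q_total = 187.1146 kJ

187.1146 kJ


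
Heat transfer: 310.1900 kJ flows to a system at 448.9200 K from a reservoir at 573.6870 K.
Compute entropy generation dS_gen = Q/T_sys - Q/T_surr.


dS_sys = 310.1900/448.9200 = 0.6910 kJ/K
dS_surr = -310.1900/573.6870 = -0.5407 kJ/K
dS_gen = 0.6910 - 0.5407 = 0.1503 kJ/K (irreversible)

dS_gen = 0.1503 kJ/K, irreversible


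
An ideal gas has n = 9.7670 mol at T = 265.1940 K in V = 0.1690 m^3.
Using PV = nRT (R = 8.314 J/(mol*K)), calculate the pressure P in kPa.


P = nRT/V = 9.7670 * 8.314 * 265.1940 / 0.1690
= 21534.5054 / 0.1690 = 127423.1090 Pa = 127.4231 kPa

127.4231 kPa


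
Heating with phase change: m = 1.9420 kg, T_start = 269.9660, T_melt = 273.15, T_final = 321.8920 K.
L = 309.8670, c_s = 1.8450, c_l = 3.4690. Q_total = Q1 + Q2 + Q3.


Q1 (sensible, solid) = 1.9420 * 1.8450 * 3.1840 = 11.4082 kJ
Q2 (latent) = 1.9420 * 309.8670 = 601.7617 kJ
Q3 (sensible, liquid) = 1.9420 * 3.4690 * 48.7420 = 328.3650 kJ
Q_total = 941.5350 kJ

941.5350 kJ


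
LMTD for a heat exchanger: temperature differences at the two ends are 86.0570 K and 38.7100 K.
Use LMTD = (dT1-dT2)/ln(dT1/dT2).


dT1/dT2 = 2.2231
ln(dT1/dT2) = 0.7989
LMTD = 47.3470 / 0.7989 = 59.2644 K

59.2644 K


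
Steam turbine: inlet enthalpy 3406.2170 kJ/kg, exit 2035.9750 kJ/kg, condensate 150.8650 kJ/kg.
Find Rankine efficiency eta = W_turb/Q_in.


W = 1370.2420 kJ/kg
Q_in = 3255.3520 kJ/kg
eta = 0.4209 = 42.0920%

eta = 42.0920%


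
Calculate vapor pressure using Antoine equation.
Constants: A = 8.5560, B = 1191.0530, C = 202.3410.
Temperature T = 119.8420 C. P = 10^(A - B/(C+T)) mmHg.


C+T = 322.1830
B/(C+T) = 3.6968
log10(P) = 8.5560 - 3.6968 = 4.8592
P = 10^4.8592 = 72306.7145 mmHg

72306.7145 mmHg


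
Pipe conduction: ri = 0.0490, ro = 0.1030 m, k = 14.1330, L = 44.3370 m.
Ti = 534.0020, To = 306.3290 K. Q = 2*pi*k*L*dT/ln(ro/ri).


dT = 227.6730 K
ln(ro/ri) = 0.7429
Q = 2*pi*14.1330*44.3370*227.6730 / 0.7429 = 1206581.3908 W

1206581.3908 W


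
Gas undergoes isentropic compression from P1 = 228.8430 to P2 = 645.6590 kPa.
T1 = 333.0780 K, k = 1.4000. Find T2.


(k-1)/k = 0.2857
(P2/P1)^exp = 1.3449
T2 = 333.0780 * 1.3449 = 447.9715 K

447.9715 K


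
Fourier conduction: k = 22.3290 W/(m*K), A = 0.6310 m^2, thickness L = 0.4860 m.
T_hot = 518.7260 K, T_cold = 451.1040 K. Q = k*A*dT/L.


dT = 67.6220 K
Q = 22.3290 * 0.6310 * 67.6220 / 0.4860 = 1960.4256 W

1960.4256 W


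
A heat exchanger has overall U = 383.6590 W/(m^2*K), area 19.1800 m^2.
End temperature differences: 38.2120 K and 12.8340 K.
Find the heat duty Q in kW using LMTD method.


LMTD = 23.2601 K
Q = 383.6590 * 19.1800 * 23.2601 = 171161.4886 W = 171.1615 kW

171.1615 kW


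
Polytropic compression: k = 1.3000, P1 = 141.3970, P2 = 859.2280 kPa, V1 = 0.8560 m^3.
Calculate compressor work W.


(k-1)/k = 0.2308
(P2/P1)^exp = 1.5165
W = 4.3333 * 141.3970 * 0.8560 * (1.5165 - 1) = 270.9059 kJ

270.9059 kJ


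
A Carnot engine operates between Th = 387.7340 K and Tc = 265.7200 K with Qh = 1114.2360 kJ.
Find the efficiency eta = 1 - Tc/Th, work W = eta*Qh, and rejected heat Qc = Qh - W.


eta = 1 - 265.7200/387.7340 = 0.3147
W = 0.3147 * 1114.2360 = 350.6331 kJ
Qc = 1114.2360 - 350.6331 = 763.6029 kJ

eta = 31.4685%, W = 350.6331 kJ, Qc = 763.6029 kJ


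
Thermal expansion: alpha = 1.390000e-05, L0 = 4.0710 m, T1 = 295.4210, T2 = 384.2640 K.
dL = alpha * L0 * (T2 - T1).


dT = 88.8430 K
dL = 1.390000e-05 * 4.0710 * 88.8430 = 0.005027 m
L_final = 4.076027 m

dL = 0.005027 m


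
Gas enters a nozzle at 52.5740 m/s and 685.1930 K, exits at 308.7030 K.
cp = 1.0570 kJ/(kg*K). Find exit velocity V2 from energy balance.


dT = 376.4900 K
2*cp*1000*dT = 795899.8600
V1^2 = 2764.0255
V2 = sqrt(798663.8855) = 893.6800 m/s

893.6800 m/s


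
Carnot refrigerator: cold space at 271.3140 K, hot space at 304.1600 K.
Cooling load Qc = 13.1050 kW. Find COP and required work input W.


COP = 271.3140 / 32.8460 = 8.2602
W = 13.1050 / 8.2602 = 1.5865 kW

COP = 8.2602, W = 1.5865 kW


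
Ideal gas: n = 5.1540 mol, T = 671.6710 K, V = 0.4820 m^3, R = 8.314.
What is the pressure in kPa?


P = nRT/V = 5.1540 * 8.314 * 671.6710 / 0.4820
= 28781.3415 / 0.4820 = 59712.3267 Pa = 59.7123 kPa

59.7123 kPa


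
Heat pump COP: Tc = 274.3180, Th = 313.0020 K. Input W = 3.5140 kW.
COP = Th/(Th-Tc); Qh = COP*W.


COP = 313.0020 / 38.6840 = 8.0913
Qh = 8.0913 * 3.5140 = 28.4327 kW

COP = 8.0913, Qh = 28.4327 kW


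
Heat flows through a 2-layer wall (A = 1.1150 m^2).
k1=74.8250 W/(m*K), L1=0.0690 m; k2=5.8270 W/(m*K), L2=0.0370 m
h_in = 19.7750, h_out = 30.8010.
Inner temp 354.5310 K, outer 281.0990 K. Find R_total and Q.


R_conv_in = 1/(19.7750*1.1150) = 0.0454
R_1 = 0.0690/(74.8250*1.1150) = 0.0008
R_2 = 0.0370/(5.8270*1.1150) = 0.0057
R_conv_out = 1/(30.8010*1.1150) = 0.0291
R_total = 0.0810 K/W
Q = 73.4320 / 0.0810 = 906.6454 W

R_total = 0.0810 K/W, Q = 906.6454 W


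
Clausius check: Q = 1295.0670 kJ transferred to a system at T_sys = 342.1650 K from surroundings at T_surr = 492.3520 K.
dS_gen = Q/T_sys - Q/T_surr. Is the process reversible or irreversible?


dS_sys = 1295.0670/342.1650 = 3.7849 kJ/K
dS_surr = -1295.0670/492.3520 = -2.6304 kJ/K
dS_gen = 3.7849 - 2.6304 = 1.1546 kJ/K (irreversible)

dS_gen = 1.1546 kJ/K, irreversible


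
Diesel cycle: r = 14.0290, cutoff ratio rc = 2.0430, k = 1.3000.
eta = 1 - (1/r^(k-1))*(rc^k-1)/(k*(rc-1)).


r^(k-1) = 2.2086
rc^k = 2.5313
eta = 0.4886 = 48.8632%

48.8632%


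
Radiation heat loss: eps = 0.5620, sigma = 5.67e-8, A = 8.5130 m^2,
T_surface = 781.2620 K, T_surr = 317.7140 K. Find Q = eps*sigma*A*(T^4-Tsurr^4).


T^4 = 3.7255e+11
Tsurr^4 = 1.0189e+10
Q = 0.5620 * 5.67e-8 * 8.5130 * 3.6236e+11 = 98298.1552 W

98298.1552 W


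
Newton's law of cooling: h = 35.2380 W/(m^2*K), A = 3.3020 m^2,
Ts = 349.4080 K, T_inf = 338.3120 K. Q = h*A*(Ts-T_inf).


dT = 11.0960 K
Q = 35.2380 * 3.3020 * 11.0960 = 1291.0848 W

1291.0848 W


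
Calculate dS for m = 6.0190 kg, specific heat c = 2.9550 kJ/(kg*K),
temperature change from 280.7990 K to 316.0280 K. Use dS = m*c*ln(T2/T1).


T2/T1 = 1.1255
ln(T2/T1) = 0.1182
dS = 6.0190 * 2.9550 * 0.1182 = 2.1022 kJ/K

2.1022 kJ/K


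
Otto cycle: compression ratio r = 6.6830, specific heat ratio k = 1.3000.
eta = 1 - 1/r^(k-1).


r^(k-1) = 1.7680
eta = 1 - 1/1.7680 = 0.4344 = 43.4401%

43.4401%


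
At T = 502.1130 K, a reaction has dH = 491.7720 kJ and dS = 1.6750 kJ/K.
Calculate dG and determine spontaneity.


T*dS = 502.1130 * 1.6750 = 841.0393 kJ
dG = 491.7720 - 841.0393 = -349.2673 kJ (spontaneous)

dG = -349.2673 kJ, spontaneous


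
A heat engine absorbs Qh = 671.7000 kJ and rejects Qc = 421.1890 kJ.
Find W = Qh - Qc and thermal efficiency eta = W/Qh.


W = 671.7000 - 421.1890 = 250.5110 kJ
eta = 250.5110 / 671.7000 = 0.3730 = 37.2951%

W = 250.5110 kJ, eta = 37.2951%


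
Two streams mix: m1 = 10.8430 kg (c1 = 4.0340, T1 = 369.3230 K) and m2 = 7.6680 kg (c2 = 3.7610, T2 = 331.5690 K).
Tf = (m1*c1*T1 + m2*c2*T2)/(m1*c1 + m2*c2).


num = 25716.6663
den = 72.5800
Tf = 354.3216 K

354.3216 K


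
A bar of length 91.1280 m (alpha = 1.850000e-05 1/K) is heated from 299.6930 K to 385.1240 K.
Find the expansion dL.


dT = 85.4310 K
dL = 1.850000e-05 * 91.1280 * 85.4310 = 0.144025 m
L_final = 91.272025 m

dL = 0.144025 m


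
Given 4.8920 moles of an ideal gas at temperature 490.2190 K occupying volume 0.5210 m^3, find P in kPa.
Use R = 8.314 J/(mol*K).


P = nRT/V = 4.8920 * 8.314 * 490.2190 / 0.5210
= 19938.2303 / 0.5210 = 38269.1561 Pa = 38.2692 kPa

38.2692 kPa


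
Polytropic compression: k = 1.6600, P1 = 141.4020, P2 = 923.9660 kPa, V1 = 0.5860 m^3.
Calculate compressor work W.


(k-1)/k = 0.3976
(P2/P1)^exp = 2.1092
W = 2.5152 * 141.4020 * 0.5860 * (2.1092 - 1) = 231.1658 kJ

231.1658 kJ


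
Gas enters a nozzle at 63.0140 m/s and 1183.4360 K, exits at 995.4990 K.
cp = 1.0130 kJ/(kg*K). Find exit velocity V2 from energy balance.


dT = 187.9370 K
2*cp*1000*dT = 380760.3620
V1^2 = 3970.7642
V2 = sqrt(384731.1262) = 620.2670 m/s

620.2670 m/s


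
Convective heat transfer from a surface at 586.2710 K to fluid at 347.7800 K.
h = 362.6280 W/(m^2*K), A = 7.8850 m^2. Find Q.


dT = 238.4910 K
Q = 362.6280 * 7.8850 * 238.4910 = 681922.5106 W

681922.5106 W


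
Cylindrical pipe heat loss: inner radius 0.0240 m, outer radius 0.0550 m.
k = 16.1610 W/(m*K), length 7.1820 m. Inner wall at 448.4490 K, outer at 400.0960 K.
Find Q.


dT = 48.3530 K
ln(ro/ri) = 0.8293
Q = 2*pi*16.1610*7.1820*48.3530 / 0.8293 = 42522.2337 W

42522.2337 W


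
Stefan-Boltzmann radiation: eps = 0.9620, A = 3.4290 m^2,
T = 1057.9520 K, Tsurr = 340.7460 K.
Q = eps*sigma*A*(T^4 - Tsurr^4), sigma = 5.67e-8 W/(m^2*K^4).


T^4 = 1.2527e+12
Tsurr^4 = 1.3481e+10
Q = 0.9620 * 5.67e-8 * 3.4290 * 1.2393e+12 = 231787.8301 W

231787.8301 W


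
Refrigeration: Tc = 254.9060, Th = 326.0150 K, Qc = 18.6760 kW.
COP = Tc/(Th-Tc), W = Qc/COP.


COP = 254.9060 / 71.1090 = 3.5847
W = 18.6760 / 3.5847 = 5.2099 kW

COP = 3.5847, W = 5.2099 kW


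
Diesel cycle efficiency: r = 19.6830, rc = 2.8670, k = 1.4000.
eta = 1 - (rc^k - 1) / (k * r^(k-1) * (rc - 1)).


r^(k-1) = 3.2933
rc^k = 4.3692
eta = 0.6086 = 60.8606%

60.8606%


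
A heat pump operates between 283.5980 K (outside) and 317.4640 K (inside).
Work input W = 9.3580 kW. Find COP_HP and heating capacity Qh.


COP = 317.4640 / 33.8660 = 9.3741
Qh = 9.3741 * 9.3580 = 87.7230 kW

COP = 9.3741, Qh = 87.7230 kW


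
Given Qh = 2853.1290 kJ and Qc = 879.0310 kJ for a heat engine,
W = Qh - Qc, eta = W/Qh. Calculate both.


W = 2853.1290 - 879.0310 = 1974.0980 kJ
eta = 1974.0980 / 2853.1290 = 0.6919 = 69.1906%

W = 1974.0980 kJ, eta = 69.1906%


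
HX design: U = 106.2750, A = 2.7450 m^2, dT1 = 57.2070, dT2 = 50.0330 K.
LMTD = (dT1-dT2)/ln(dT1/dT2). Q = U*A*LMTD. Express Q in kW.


LMTD = 53.5399 K
Q = 106.2750 * 2.7450 * 53.5399 = 15618.9259 W = 15.6189 kW

15.6189 kW


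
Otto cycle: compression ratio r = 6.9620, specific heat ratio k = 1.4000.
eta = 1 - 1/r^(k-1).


r^(k-1) = 2.1732
eta = 1 - 1/2.1732 = 0.5398 = 53.9843%

53.9843%


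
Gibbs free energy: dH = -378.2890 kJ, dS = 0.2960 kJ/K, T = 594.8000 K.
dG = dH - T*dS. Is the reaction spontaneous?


T*dS = 594.8000 * 0.2960 = 176.0608 kJ
dG = -378.2890 - 176.0608 = -554.3498 kJ (spontaneous)

dG = -554.3498 kJ, spontaneous


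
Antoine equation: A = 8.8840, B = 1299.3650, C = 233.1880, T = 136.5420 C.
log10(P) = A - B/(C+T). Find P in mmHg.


C+T = 369.7300
B/(C+T) = 3.5144
log10(P) = 8.8840 - 3.5144 = 5.3696
P = 10^5.3696 = 234227.6539 mmHg

234227.6539 mmHg


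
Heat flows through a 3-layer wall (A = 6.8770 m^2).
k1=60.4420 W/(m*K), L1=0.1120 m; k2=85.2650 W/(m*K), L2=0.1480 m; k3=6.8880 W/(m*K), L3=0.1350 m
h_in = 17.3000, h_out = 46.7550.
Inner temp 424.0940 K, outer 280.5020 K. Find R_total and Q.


R_conv_in = 1/(17.3000*6.8770) = 0.0084
R_1 = 0.1120/(60.4420*6.8770) = 0.0003
R_2 = 0.1480/(85.2650*6.8770) = 0.0003
R_3 = 0.1350/(6.8880*6.8770) = 0.0028
R_conv_out = 1/(46.7550*6.8770) = 0.0031
R_total = 0.0149 K/W
Q = 143.5920 / 0.0149 = 9645.2985 W

R_total = 0.0149 K/W, Q = 9645.2985 W


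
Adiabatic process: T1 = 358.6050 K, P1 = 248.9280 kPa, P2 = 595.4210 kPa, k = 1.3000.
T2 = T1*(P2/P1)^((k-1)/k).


(k-1)/k = 0.2308
(P2/P1)^exp = 1.2229
T2 = 358.6050 * 1.2229 = 438.5512 K

438.5512 K


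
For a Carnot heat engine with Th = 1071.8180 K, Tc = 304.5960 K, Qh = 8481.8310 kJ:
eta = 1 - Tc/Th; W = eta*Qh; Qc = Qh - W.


eta = 1 - 304.5960/1071.8180 = 0.7158
W = 0.7158 * 8481.8310 = 6071.4108 kJ
Qc = 8481.8310 - 6071.4108 = 2410.4202 kJ

eta = 71.5814%, W = 6071.4108 kJ, Qc = 2410.4202 kJ


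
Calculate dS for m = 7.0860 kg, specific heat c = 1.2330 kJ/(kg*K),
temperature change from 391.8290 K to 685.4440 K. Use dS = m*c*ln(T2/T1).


T2/T1 = 1.7493
ln(T2/T1) = 0.5592
dS = 7.0860 * 1.2330 * 0.5592 = 4.8861 kJ/K

4.8861 kJ/K


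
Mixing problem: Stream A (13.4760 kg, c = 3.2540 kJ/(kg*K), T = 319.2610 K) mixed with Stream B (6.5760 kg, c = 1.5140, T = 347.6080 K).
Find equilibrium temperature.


num = 17460.6910
den = 53.8070
Tf = 324.5061 K

324.5061 K


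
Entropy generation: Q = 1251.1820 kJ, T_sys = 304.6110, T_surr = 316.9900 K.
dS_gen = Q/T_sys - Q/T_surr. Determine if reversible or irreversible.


dS_sys = 1251.1820/304.6110 = 4.1075 kJ/K
dS_surr = -1251.1820/316.9900 = -3.9471 kJ/K
dS_gen = 4.1075 - 3.9471 = 0.1604 kJ/K (irreversible)

dS_gen = 0.1604 kJ/K, irreversible


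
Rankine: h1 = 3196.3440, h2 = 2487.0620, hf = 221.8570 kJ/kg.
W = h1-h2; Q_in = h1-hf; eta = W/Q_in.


W = 709.2820 kJ/kg
Q_in = 2974.4870 kJ/kg
eta = 0.2385 = 23.8455%

eta = 23.8455%


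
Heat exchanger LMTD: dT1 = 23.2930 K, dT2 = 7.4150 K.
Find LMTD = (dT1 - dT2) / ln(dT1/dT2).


dT1/dT2 = 3.1413
ln(dT1/dT2) = 1.1446
LMTD = 15.8780 / 1.1446 = 13.8715 K

13.8715 K


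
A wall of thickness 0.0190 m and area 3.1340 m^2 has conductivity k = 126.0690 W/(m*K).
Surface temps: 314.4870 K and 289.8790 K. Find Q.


dT = 24.6080 K
Q = 126.0690 * 3.1340 * 24.6080 / 0.0190 = 511717.2028 W

511717.2028 W


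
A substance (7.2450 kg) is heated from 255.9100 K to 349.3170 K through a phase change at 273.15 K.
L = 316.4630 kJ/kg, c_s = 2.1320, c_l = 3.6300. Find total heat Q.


Q1 (sensible, solid) = 7.2450 * 2.1320 * 17.2400 = 266.2949 kJ
Q2 (latent) = 7.2450 * 316.4630 = 2292.7744 kJ
Q3 (sensible, liquid) = 7.2450 * 3.6300 * 76.1670 = 2003.1426 kJ
Q_total = 4562.2119 kJ

4562.2119 kJ


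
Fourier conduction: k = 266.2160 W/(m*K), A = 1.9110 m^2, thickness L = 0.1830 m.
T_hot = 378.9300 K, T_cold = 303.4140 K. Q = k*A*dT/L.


dT = 75.5160 K
Q = 266.2160 * 1.9110 * 75.5160 / 0.1830 = 209933.9749 W

209933.9749 W


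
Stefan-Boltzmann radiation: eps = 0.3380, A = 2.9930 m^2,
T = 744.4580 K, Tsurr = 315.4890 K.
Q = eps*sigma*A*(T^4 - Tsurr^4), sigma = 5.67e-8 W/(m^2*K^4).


T^4 = 3.0716e+11
Tsurr^4 = 9.9069e+09
Q = 0.3380 * 5.67e-8 * 2.9930 * 2.9725e+11 = 17050.1779 W

17050.1779 W


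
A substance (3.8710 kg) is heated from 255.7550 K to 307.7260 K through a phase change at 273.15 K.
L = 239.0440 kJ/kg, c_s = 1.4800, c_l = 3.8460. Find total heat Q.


Q1 (sensible, solid) = 3.8710 * 1.4800 * 17.3950 = 99.6573 kJ
Q2 (latent) = 3.8710 * 239.0440 = 925.3393 kJ
Q3 (sensible, liquid) = 3.8710 * 3.8460 * 34.5760 = 514.7629 kJ
Q_total = 1539.7595 kJ

1539.7595 kJ


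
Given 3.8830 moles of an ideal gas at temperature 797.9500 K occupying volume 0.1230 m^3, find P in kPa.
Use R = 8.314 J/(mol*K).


P = nRT/V = 3.8830 * 8.314 * 797.9500 / 0.1230
= 25760.4289 / 0.1230 = 209434.3814 Pa = 209.4344 kPa

209.4344 kPa


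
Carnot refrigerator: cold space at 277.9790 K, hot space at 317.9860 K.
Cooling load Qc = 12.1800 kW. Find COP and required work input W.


COP = 277.9790 / 40.0070 = 6.9483
W = 12.1800 / 6.9483 = 1.7530 kW

COP = 6.9483, W = 1.7530 kW


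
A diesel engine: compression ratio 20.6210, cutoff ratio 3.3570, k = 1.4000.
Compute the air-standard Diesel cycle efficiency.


r^(k-1) = 3.3552
rc^k = 5.4492
eta = 0.5981 = 59.8145%

59.8145%


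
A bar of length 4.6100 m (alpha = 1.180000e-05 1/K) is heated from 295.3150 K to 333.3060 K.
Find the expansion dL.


dT = 37.9910 K
dL = 1.180000e-05 * 4.6100 * 37.9910 = 0.002067 m
L_final = 4.612067 m

dL = 0.002067 m


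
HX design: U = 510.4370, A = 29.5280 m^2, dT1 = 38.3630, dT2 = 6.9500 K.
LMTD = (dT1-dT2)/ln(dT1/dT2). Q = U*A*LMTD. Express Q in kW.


LMTD = 18.3879 K
Q = 510.4370 * 29.5280 * 18.3879 = 277145.7901 W = 277.1458 kW

277.1458 kW


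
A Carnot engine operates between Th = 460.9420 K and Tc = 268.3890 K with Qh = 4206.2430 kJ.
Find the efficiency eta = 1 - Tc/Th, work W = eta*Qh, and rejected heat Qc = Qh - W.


eta = 1 - 268.3890/460.9420 = 0.4177
W = 0.4177 * 4206.2430 = 1757.1076 kJ
Qc = 4206.2430 - 1757.1076 = 2449.1354 kJ

eta = 41.7738%, W = 1757.1076 kJ, Qc = 2449.1354 kJ


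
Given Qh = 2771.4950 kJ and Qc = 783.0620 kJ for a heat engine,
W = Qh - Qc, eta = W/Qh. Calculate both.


W = 2771.4950 - 783.0620 = 1988.4330 kJ
eta = 1988.4330 / 2771.4950 = 0.7175 = 71.7459%

W = 1988.4330 kJ, eta = 71.7459%


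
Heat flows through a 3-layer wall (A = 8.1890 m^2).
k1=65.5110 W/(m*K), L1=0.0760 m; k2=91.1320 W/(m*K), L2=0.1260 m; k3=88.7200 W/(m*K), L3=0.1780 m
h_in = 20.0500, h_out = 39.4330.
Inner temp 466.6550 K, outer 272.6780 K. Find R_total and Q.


R_conv_in = 1/(20.0500*8.1890) = 0.0061
R_1 = 0.0760/(65.5110*8.1890) = 0.0001
R_2 = 0.1260/(91.1320*8.1890) = 0.0002
R_3 = 0.1780/(88.7200*8.1890) = 0.0002
R_conv_out = 1/(39.4330*8.1890) = 0.0031
R_total = 0.0097 K/W
Q = 193.9770 / 0.0097 = 19909.7732 W

R_total = 0.0097 K/W, Q = 19909.7732 W


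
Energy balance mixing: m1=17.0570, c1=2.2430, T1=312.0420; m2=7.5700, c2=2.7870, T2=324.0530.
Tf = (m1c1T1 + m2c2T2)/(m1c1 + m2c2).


num = 18775.1057
den = 59.3564
Tf = 316.3112 K

316.3112 K


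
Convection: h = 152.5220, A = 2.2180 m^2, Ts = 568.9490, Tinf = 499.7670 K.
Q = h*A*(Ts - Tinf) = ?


dT = 69.1820 K
Q = 152.5220 * 2.2180 * 69.1820 = 23403.8414 W

23403.8414 W


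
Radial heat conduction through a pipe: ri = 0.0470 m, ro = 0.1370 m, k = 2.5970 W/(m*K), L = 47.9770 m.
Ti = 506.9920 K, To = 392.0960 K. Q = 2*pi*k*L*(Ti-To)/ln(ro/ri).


dT = 114.8960 K
ln(ro/ri) = 1.0698
Q = 2*pi*2.5970*47.9770*114.8960 / 1.0698 = 84076.3199 W

84076.3199 W


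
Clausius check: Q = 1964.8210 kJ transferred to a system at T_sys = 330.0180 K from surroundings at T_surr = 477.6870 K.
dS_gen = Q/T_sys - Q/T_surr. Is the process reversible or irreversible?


dS_sys = 1964.8210/330.0180 = 5.9537 kJ/K
dS_surr = -1964.8210/477.6870 = -4.1132 kJ/K
dS_gen = 5.9537 - 4.1132 = 1.8405 kJ/K (irreversible)

dS_gen = 1.8405 kJ/K, irreversible


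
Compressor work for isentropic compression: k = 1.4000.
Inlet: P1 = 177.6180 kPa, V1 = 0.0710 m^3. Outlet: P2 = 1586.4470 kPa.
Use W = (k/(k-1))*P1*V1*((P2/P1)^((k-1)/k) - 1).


(k-1)/k = 0.2857
(P2/P1)^exp = 1.8694
W = 3.5000 * 177.6180 * 0.0710 * (1.8694 - 1) = 38.3726 kJ

38.3726 kJ


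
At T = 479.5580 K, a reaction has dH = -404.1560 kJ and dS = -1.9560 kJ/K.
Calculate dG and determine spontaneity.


T*dS = 479.5580 * -1.9560 = -938.0154 kJ
dG = -404.1560 + 938.0154 = 533.8594 kJ (non-spontaneous)

dG = 533.8594 kJ, non-spontaneous


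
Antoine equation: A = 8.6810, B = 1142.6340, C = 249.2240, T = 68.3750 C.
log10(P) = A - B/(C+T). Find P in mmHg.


C+T = 317.5990
B/(C+T) = 3.5977
log10(P) = 8.6810 - 3.5977 = 5.0833
P = 10^5.0833 = 121136.3731 mmHg

121136.3731 mmHg


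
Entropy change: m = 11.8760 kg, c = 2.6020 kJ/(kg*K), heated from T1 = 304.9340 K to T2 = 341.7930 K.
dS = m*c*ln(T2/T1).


T2/T1 = 1.1209
ln(T2/T1) = 0.1141
dS = 11.8760 * 2.6020 * 0.1141 = 3.5262 kJ/K

3.5262 kJ/K


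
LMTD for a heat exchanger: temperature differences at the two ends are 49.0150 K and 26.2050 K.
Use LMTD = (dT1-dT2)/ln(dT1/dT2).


dT1/dT2 = 1.8704
ln(dT1/dT2) = 0.6262
LMTD = 22.8100 / 0.6262 = 36.4274 K

36.4274 K
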